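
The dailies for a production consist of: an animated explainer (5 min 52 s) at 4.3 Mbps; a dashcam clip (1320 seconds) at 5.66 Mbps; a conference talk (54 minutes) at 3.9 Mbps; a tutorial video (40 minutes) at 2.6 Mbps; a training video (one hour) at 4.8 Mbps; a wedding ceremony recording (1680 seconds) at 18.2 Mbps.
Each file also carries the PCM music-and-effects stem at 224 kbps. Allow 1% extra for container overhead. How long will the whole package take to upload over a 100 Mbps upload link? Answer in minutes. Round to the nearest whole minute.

13 minutes

Audio: 224 kbps = 0.224 Mbps.
animated explainer: 4.524 Mbps × 352 s × 1.01 = 1608.4 Mb
dashcam clip: 5.884 Mbps × 1320 s × 1.01 = 7844.5 Mb
conference talk: 4.124 Mbps × 3240 s × 1.01 = 13495.4 Mb
tutorial video: 2.824 Mbps × 2400 s × 1.01 = 6845.4 Mb
training video: 5.024 Mbps × 3600 s × 1.01 = 18267.3 Mb
wedding ceremony recording: 18.424 Mbps × 1680 s × 1.01 = 31261.8 Mb
Total: 79322.8 Mb = 9915.3 MB.
At 100 Mbps: 79322.8 / 100 = 793 s ≈ 13.2 minutes.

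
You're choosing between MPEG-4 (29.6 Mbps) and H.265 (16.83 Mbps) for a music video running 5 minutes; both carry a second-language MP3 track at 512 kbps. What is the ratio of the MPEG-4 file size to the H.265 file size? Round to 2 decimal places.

1.74

5 min = 300 s
Audio: 512 kbps = 0.512 Mbps.
MPEG-4: 30.112 Mbps × 300 s = 9033.6 Mb = 1.052 GiB.
H.265: 17.342 Mbps × 300 s = 5202.6 Mb = 0.606 GiB.
Ratio: 1.052 / 0.606 = 1.736.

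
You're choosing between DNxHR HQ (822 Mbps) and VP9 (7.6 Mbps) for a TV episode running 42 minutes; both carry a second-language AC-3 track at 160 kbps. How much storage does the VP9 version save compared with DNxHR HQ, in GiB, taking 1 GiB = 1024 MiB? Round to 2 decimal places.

42 min = 2520 s
Audio: 160 kbps = 0.160 Mbps.
DNxHR HQ: 822.160 Mbps × 2520 s = 2071843.2 Mb = 241.194 GiB.
VP9: 7.760 Mbps × 2520 s = 19555.2 Mb = 2.277 GiB.
Saving: 241.194 − 2.277 = 238.918 GiB.

238.92 GiB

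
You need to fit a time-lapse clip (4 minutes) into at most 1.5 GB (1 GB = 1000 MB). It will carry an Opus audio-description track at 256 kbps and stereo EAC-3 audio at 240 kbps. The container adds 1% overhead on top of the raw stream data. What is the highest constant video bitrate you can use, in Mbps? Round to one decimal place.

49.0 Mbps

Budget: 1.5 GB = 12000.0 Mb.
Stream payload after overhead: 12000.0 / 1.01 = 11881.2 Mb.
4 min = 240 s
Total bitrate budget: 11881.2 Mb / 240 s = 49.505 Mbps.
Audio total: 256 + 240 = 496 kbps = 0.496 Mbps.
Video: 49.505 − 0.496 = 49.009 Mbps.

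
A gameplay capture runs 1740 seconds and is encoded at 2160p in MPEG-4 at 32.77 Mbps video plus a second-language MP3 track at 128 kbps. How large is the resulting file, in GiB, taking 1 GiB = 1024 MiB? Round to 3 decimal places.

6.664 GiB

Audio: 128 kbps = 0.128 Mbps.
Total bitrate: 32.77 + 0.128 = 32.898 Mbps.
Stream data: 32.898 Mbps × 1740 s = 57242.5 Mb.
57,243 Mb = 7,155,315,000 bytes ÷ 1,073,741,824 = 6.664 GiB.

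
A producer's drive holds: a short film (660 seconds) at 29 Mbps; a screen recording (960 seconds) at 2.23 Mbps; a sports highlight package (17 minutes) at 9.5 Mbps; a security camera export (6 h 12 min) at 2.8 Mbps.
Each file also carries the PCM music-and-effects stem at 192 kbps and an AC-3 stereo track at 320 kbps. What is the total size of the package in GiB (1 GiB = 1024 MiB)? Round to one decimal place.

Audio total: 192 + 320 = 512 kbps = 0.512 Mbps.
short film: 29.512 Mbps × 660 s = 19477.9 Mb
screen recording: 2.742 Mbps × 960 s = 2632.3 Mb
sports highlight package: 10.012 Mbps × 1020 s = 10212.2 Mb
security camera export: 3.312 Mbps × 22320 s = 73923.8 Mb
Total: 106246.3 Mb = 13280.8 MB.
= 12.37 GiB.

12.4 GiB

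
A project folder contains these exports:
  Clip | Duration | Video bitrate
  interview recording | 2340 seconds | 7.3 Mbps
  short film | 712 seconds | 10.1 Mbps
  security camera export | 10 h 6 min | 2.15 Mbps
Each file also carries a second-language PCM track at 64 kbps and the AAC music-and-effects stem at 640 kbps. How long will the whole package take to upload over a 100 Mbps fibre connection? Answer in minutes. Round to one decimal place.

Audio total: 64 + 640 = 704 kbps = 0.704 Mbps.
interview recording: 8.004 Mbps × 2340 s = 18729.4 Mb
short film: 10.804 Mbps × 712 s = 7692.4 Mb
security camera export: 2.854 Mbps × 36360 s = 103771.4 Mb
Total: 130193.2 Mb = 16274.2 MB.
At 100 Mbps: 130193.2 / 100 = 1302 s ≈ 21.7 minutes.

21.7 minutes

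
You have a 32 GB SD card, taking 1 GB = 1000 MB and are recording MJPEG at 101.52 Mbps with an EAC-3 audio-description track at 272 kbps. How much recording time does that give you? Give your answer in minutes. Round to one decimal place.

Audio: 272 kbps = 0.272 Mbps.
Total bitrate: 101.52 + 0.272 = 101.792 Mbps.
Capacity: 32 GB = 256,000 Mb.
Recording time: 256,000 / 101.792 = 2,515 s ≈ 41.9 minutes.

41.9 minutes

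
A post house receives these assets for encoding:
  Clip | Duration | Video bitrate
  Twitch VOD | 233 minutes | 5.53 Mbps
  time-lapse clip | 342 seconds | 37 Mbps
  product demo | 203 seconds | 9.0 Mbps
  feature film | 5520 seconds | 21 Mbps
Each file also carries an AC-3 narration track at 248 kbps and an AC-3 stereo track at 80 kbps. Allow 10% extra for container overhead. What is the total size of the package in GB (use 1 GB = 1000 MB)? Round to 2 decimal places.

29.46 GB

Audio total: 248 + 80 = 328 kbps = 0.328 Mbps.
Twitch VOD: 5.858 Mbps × 13980 s × 1.10 = 90084.3 Mb
time-lapse clip: 37.328 Mbps × 342 s × 1.10 = 14042.8 Mb
product demo: 9.328 Mbps × 203 s × 1.10 = 2082.9 Mb
feature film: 21.328 Mbps × 5520 s × 1.10 = 129503.6 Mb
Total: 235713.7 Mb = 29464.2 MB.
= 29.46 GB.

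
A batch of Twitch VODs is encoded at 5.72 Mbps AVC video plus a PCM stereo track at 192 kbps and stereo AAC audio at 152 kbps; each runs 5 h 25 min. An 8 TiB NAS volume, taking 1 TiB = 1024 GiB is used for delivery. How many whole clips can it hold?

5 h 25 min = 325 min = 19500 s
Audio total: 192 + 152 = 344 kbps = 0.344 Mbps.
Total bitrate: 6.064 Mbps.
Per item: 6.064 Mbps × 19500 s = 118,248 Mb = 14,781 MB.
Capacity: 8 TiB = 70,368,744 Mb; 595.09 items → 595 complete.

595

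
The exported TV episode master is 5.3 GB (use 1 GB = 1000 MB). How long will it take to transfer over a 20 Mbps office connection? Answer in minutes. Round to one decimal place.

File: 5.3 GB = 42400.0 Mb.
At 20 Mbps: 42400.0 / 20 = 2120.0 s ≈ 35.3 minutes.

35.3 minutes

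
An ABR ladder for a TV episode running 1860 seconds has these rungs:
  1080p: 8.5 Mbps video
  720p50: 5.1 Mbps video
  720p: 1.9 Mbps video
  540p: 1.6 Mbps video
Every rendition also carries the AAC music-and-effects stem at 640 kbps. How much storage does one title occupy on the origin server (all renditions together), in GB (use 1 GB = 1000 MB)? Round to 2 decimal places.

Audio: 640 kbps = 0.640 Mbps.
Sum of rendition bitrates: (8.5+0.640) + (5.1+0.640) + (1.9+0.640) + (1.6+0.640) = 19.660 Mbps.
× 1860 s = 36,568 Mb = 4,571 MB = 4.571 GB.

4.57 GB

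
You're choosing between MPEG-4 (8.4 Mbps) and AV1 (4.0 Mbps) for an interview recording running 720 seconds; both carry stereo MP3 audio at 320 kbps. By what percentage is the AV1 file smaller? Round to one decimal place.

50.5%

Audio: 320 kbps = 0.320 Mbps.
MPEG-4: 8.720 Mbps × 720 s = 6278.4 Mb = 0.731 GiB.
AV1: 4.320 Mbps × 720 s = 3110.4 Mb = 0.362 GiB.
Reduction: (1 − 0.362/0.731) × 100 = 50.46%.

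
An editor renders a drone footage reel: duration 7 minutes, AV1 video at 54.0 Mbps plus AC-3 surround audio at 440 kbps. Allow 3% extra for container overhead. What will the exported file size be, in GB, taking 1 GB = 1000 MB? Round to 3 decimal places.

2.944 GB

7 min = 420 s
Audio: 440 kbps = 0.440 Mbps.
Total bitrate: 54.0 + 0.440 = 54.440 Mbps.
Stream data: 54.440 Mbps × 420 s = 22864.8 Mb.
With 3% container overhead: ×1.03.
23,551 Mb ÷ 8 = 2,944 MB → 2.944 GB.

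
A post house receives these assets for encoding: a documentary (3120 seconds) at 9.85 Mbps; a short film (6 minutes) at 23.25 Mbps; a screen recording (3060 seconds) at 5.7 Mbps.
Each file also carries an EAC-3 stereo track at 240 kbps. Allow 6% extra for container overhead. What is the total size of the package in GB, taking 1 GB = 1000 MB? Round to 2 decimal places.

7.70 GB

Audio: 240 kbps = 0.240 Mbps.
documentary: 10.090 Mbps × 3120 s × 1.06 = 33369.6 Mb
short film: 23.490 Mbps × 360 s × 1.06 = 8963.8 Mb
screen recording: 5.940 Mbps × 3060 s × 1.06 = 19267.0 Mb
Total: 61600.4 Mb = 7700.1 MB.
= 7.700 GB.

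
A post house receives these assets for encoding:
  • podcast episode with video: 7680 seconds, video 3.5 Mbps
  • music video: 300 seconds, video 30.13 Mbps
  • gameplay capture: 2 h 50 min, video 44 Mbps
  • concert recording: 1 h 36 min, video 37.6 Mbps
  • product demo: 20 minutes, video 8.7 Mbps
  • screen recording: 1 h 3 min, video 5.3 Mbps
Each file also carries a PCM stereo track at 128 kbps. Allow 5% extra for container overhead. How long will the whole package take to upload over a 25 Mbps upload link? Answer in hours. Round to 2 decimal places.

8.58 hours

Audio: 128 kbps = 0.128 Mbps.
podcast episode with video: 3.628 Mbps × 7680 s × 1.05 = 29256.2 Mb
music video: 30.258 Mbps × 300 s × 1.05 = 9531.3 Mb
gameplay capture: 44.128 Mbps × 10200 s × 1.05 = 472610.9 Mb
concert recording: 37.728 Mbps × 5760 s × 1.05 = 228178.9 Mb
product demo: 8.828 Mbps × 1200 s × 1.05 = 11123.3 Mb
screen recording: 5.428 Mbps × 3780 s × 1.05 = 21543.7 Mb
Total: 772244.3 Mb = 96530.5 MB.
At 25 Mbps: 772244.3 / 25 = 30890 s ≈ 8.58 hours.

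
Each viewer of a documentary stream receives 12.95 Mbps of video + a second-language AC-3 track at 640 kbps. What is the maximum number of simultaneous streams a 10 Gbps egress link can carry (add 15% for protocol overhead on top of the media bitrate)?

Audio: 640 kbps = 0.640 Mbps.
Per-viewer media rate: 13.590 Mbps.
On the wire with 15% overhead: 15.629 Mbps.
10 Gbps = 10,000 Mbps; 10,000 / 15.629 = 639.86 → 639 viewers.

639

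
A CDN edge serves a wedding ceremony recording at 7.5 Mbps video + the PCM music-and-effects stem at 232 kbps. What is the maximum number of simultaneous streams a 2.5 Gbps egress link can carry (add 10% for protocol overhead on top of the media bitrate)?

Audio: 232 kbps = 0.232 Mbps.
Per-viewer media rate: 7.732 Mbps.
On the wire with 10% overhead: 8.505 Mbps.
2.5 Gbps = 2,500 Mbps; 2,500 / 8.505 = 293.94 → 293 viewers.

293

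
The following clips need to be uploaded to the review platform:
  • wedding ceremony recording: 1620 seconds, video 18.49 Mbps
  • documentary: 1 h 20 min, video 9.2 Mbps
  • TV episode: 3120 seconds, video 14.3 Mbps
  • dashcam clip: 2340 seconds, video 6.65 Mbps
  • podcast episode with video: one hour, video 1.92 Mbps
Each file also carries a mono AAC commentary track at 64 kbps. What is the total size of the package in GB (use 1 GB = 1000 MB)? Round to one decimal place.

Audio: 64 kbps = 0.064 Mbps.
wedding ceremony recording: 18.554 Mbps × 1620 s = 30057.5 Mb
documentary: 9.264 Mbps × 4800 s = 44467.2 Mb
TV episode: 14.364 Mbps × 3120 s = 44815.7 Mb
dashcam clip: 6.714 Mbps × 2340 s = 15710.8 Mb
podcast episode with video: 1.984 Mbps × 3600 s = 7142.4 Mb
Total: 142193.5 Mb = 17774.2 MB.
= 17.77 GB.

17.8 GB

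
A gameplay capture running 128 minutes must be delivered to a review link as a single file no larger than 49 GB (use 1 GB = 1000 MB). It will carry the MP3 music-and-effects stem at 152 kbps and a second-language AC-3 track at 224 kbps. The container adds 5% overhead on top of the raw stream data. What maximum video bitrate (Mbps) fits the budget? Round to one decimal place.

Budget: 49 GB = 392000.0 Mb.
Stream payload after overhead: 392000.0 / 1.05 = 373333.3 Mb.
128 min = 7680 s
Total bitrate budget: 373333.3 Mb / 7680 s = 48.611 Mbps.
Audio total: 152 + 224 = 376 kbps = 0.376 Mbps.
Video: 48.611 − 0.376 = 48.235 Mbps.

48.2 Mbps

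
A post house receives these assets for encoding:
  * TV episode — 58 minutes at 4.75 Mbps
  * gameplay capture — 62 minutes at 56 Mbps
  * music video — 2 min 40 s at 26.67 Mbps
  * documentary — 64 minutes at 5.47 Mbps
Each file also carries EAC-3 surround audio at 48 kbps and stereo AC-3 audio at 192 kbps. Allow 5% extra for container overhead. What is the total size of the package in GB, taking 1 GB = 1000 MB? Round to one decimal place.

Audio total: 48 + 192 = 240 kbps = 0.240 Mbps.
TV episode: 4.990 Mbps × 3480 s × 1.05 = 18233.5 Mb
gameplay capture: 56.240 Mbps × 3720 s × 1.05 = 219673.4 Mb
music video: 26.910 Mbps × 160 s × 1.05 = 4520.9 Mb
documentary: 5.710 Mbps × 3840 s × 1.05 = 23022.7 Mb
Total: 265450.5 Mb = 33181.3 MB.
= 33.18 GB.

33.2 GB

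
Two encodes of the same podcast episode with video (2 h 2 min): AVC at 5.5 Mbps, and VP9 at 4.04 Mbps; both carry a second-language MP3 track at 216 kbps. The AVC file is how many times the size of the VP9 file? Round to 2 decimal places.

1.34

2 h 2 min = 122 min = 7320 s
Audio: 216 kbps = 0.216 Mbps.
AVC: 5.716 Mbps × 7320 s = 41841.1 Mb = 4.871 GiB.
VP9: 4.256 Mbps × 7320 s = 31153.9 Mb = 3.627 GiB.
Ratio: 4.871 / 3.627 = 1.343.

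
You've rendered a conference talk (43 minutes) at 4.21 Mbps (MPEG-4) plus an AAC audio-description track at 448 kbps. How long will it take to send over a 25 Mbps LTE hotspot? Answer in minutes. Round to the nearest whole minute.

43 min = 2580 s
Audio: 448 kbps = 0.448 Mbps.
Total bitrate: 4.658 Mbps.
File: 4.658 Mbps × 2580 s = 12017.6 Mb.
At 25 Mbps: 12017.6 / 25 = 480.7 s ≈ 8.01 minutes.

8 minutes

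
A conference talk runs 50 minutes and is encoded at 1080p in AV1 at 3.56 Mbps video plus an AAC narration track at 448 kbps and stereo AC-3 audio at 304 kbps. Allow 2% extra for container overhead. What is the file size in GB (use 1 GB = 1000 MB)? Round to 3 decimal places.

1.649 GB

50 min = 3000 s
Audio total: 448 + 304 = 752 kbps = 0.752 Mbps.
Total bitrate: 3.56 + 0.752 = 4.312 Mbps.
Stream data: 4.312 Mbps × 3000 s = 12936.0 Mb.
With 2% container overhead: ×1.02.
13,195 Mb ÷ 8 = 1,649 MB → 1.649 GB.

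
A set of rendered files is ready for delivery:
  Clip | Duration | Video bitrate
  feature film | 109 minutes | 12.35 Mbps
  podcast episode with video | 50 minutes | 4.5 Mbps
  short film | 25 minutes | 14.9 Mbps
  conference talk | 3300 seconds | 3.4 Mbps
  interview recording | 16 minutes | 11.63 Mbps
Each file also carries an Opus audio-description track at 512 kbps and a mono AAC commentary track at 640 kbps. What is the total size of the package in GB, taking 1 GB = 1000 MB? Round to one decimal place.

19.6 GB

Audio total: 512 + 640 = 1152 kbps = 1.152 Mbps.
feature film: 13.502 Mbps × 6540 s = 88303.1 Mb
podcast episode with video: 5.652 Mbps × 3000 s = 16956.0 Mb
short film: 16.052 Mbps × 1500 s = 24078.0 Mb
conference talk: 4.552 Mbps × 3300 s = 15021.6 Mb
interview recording: 12.782 Mbps × 960 s = 12270.7 Mb
Total: 156629.4 Mb = 19578.7 MB.
= 19.58 GB.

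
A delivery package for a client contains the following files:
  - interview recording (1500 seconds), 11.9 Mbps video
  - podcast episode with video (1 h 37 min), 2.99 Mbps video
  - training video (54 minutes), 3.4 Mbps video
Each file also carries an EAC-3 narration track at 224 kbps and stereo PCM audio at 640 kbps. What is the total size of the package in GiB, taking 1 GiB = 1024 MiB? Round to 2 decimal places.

6.45 GiB

Audio total: 224 + 640 = 864 kbps = 0.864 Mbps.
interview recording: 12.764 Mbps × 1500 s = 19146.0 Mb
podcast episode with video: 3.854 Mbps × 5820 s = 22430.3 Mb
training video: 4.264 Mbps × 3240 s = 13815.4 Mb
Total: 55391.6 Mb = 6924.0 MB.
= 6.448 GiB.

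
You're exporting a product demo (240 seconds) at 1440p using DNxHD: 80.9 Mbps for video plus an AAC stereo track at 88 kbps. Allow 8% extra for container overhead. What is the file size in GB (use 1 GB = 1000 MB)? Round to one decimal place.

2.6 GB

Audio: 88 kbps = 0.088 Mbps.
Total bitrate: 80.9 + 0.088 = 80.988 Mbps.
Stream data: 80.988 Mbps × 240 s = 19437.1 Mb.
With 8% container overhead: ×1.08.
20,992 Mb ÷ 8 = 2,624 MB → 2.624 GB.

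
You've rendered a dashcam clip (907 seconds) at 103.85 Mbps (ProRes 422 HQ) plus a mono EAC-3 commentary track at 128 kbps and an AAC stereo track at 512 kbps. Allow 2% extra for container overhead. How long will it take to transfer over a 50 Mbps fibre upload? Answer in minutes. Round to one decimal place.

32.2 minutes

Audio total: 128 + 512 = 640 kbps = 0.640 Mbps.
Total bitrate: 104.490 Mbps.
File: 104.490 Mbps × 907 s = 94772.4 Mb.
With 2% container overhead: ×1.02. → 96667.9 Mb.
At 50 Mbps: 96667.9 / 50 = 1933.4 s ≈ 32.2 minutes.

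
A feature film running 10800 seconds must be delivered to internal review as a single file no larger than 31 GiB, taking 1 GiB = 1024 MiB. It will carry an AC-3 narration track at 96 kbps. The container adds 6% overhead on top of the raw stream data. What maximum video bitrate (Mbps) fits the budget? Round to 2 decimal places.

Budget: 31 GiB = 266288.0 Mb.
Stream payload after overhead: 266288.0 / 1.06 = 251215.1 Mb.
Total bitrate budget: 251215.1 Mb / 10800 s = 23.261 Mbps.
Audio: 96 kbps = 0.096 Mbps.
Video: 23.261 − 0.096 = 23.165 Mbps.

23.16 Mbps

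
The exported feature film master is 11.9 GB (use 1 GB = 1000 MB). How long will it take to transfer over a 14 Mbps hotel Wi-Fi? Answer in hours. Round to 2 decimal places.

File: 11.9 GB = 95200.0 Mb.
At 14 Mbps: 95200.0 / 14 = 6800.0 s ≈ 1.89 hours.

1.89 hours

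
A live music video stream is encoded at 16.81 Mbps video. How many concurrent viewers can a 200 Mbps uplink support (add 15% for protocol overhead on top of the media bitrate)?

10

On the wire with 15% overhead: 19.331 Mbps.
200 Mbps = 200.0 Mbps; 200.0 / 19.331 = 10.35 → 10 viewers.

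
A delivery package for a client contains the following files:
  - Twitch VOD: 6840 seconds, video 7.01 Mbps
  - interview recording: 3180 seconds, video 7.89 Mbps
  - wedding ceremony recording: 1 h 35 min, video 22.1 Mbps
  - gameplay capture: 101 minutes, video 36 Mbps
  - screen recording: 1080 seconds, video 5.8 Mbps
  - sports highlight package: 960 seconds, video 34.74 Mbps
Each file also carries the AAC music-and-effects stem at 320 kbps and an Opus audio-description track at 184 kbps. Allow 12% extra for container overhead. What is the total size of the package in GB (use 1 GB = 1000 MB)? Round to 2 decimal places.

Audio total: 320 + 184 = 504 kbps = 0.504 Mbps.
Twitch VOD: 7.514 Mbps × 6840 s × 1.12 = 57563.3 Mb
interview recording: 8.394 Mbps × 3180 s × 1.12 = 29896.1 Mb
wedding ceremony recording: 22.604 Mbps × 5700 s × 1.12 = 144303.9 Mb
gameplay capture: 36.504 Mbps × 6060 s × 1.12 = 247759.9 Mb
screen recording: 6.304 Mbps × 1080 s × 1.12 = 7625.3 Mb
sports highlight package: 35.244 Mbps × 960 s × 1.12 = 37894.3 Mb
Total: 525042.9 Mb = 65630.4 MB.
= 65.63 GB.

65.63 GB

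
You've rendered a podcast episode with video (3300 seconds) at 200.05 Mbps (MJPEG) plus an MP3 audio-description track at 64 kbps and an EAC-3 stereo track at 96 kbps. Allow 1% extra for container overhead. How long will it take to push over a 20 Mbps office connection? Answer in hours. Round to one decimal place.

9.3 hours

Audio total: 64 + 96 = 160 kbps = 0.160 Mbps.
Total bitrate: 200.210 Mbps.
File: 200.210 Mbps × 3300 s = 660693.0 Mb.
With 1% container overhead: ×1.01. → 667299.9 Mb.
At 20 Mbps: 667299.9 / 20 = 33365.0 s ≈ 9.27 hours.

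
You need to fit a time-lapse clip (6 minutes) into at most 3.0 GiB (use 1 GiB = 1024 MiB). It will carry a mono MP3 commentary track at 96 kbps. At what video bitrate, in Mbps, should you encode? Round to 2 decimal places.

Budget: 3.0 GiB = 25769.8 Mb.
6 min = 360 s
Total bitrate budget: 25769.8 Mb / 360 s = 71.583 Mbps.
Audio: 96 kbps = 0.096 Mbps.
Video: 71.583 − 0.096 = 71.487 Mbps.

71.49 Mbps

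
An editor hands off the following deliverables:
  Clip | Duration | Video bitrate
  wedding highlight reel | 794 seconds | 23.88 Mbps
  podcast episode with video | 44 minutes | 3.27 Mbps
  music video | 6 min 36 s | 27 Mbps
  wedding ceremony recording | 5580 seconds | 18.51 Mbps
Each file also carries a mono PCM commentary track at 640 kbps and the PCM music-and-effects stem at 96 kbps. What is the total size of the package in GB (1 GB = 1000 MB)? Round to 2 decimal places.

Audio total: 640 + 96 = 736 kbps = 0.736 Mbps.
wedding highlight reel: 24.616 Mbps × 794 s = 19545.1 Mb
podcast episode with video: 4.006 Mbps × 2640 s = 10575.8 Mb
music video: 27.736 Mbps × 396 s = 10983.5 Mb
wedding ceremony recording: 19.246 Mbps × 5580 s = 107392.7 Mb
Total: 148497.1 Mb = 18562.1 MB.
= 18.56 GB.

18.56 GB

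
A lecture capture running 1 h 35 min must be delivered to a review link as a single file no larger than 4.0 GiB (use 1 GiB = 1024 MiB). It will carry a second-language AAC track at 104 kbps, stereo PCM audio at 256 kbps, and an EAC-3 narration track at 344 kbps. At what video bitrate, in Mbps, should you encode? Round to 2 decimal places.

5.32 Mbps

Budget: 4.0 GiB = 34359.7 Mb.
1 h 35 min = 95 min = 5700 s
Total bitrate budget: 34359.7 Mb / 5700 s = 6.028 Mbps.
Audio total: 104 + 256 + 344 = 704 kbps = 0.704 Mbps.
Video: 6.028 − 0.704 = 5.324 Mbps.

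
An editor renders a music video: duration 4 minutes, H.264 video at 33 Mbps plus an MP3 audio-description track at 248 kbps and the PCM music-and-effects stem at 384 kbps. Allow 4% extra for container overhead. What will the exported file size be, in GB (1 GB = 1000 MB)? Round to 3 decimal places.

1.049 GB

4 min = 240 s
Audio total: 248 + 384 = 632 kbps = 0.632 Mbps.
Total bitrate: 33 + 0.632 = 33.632 Mbps.
Stream data: 33.632 Mbps × 240 s = 8071.7 Mb.
With 4% container overhead: ×1.04.
8,395 Mb ÷ 8 = 1,049 MB → 1.049 GB.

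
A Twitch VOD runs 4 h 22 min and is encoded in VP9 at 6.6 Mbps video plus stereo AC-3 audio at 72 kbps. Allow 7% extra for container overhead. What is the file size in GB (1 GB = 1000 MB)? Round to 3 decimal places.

4 h 22 min = 262 min = 15720 s
Audio: 72 kbps = 0.072 Mbps.
Total bitrate: 6.6 + 0.072 = 6.672 Mbps.
Stream data: 6.672 Mbps × 15720 s = 104883.8 Mb.
With 7% container overhead: ×1.07.
112,226 Mb ÷ 8 = 14,028 MB → 14.03 GB.

14.028 GB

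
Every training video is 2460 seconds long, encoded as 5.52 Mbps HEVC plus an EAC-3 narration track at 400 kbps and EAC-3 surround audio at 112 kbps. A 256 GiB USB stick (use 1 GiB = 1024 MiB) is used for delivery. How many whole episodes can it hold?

148

Audio total: 400 + 112 = 512 kbps = 0.512 Mbps.
Total bitrate: 6.032 Mbps.
Per item: 6.032 Mbps × 2460 s = 14,839 Mb = 1,855 MB.
Capacity: 256 GiB = 2,199,023 Mb; 148.19 items → 148 complete.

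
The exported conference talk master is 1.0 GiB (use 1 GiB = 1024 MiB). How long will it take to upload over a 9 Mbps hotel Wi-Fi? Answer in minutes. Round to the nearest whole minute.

16 minutes

File: 1.0 GiB = 8589.9 Mb.
At 9 Mbps: 8589.9 / 9 = 954.4 s ≈ 15.9 minutes.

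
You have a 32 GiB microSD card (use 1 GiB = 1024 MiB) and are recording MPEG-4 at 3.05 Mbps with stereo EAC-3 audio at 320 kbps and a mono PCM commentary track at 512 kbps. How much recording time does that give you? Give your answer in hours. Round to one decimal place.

19.7 hours

Audio total: 320 + 512 = 832 kbps = 0.832 Mbps.
Total bitrate: 3.05 + 0.832 = 3.882 Mbps.
Capacity: 32 GiB = 274,878 Mb.
Recording time: 274,878 / 3.882 = 70,808 s ≈ 19.7 hours.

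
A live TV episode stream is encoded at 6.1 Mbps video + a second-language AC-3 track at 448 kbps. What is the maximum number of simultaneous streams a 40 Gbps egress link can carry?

6108

Audio: 448 kbps = 0.448 Mbps.
Per-viewer media rate: 6.548 Mbps.
40 Gbps = 40,000 Mbps; 40,000 / 6.548 = 6108.74 → 6108 viewers.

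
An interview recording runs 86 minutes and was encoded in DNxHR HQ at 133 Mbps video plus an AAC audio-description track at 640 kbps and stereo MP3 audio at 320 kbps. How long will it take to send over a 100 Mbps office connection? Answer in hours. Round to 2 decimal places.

86 min = 5160 s
Audio total: 640 + 320 = 960 kbps = 0.960 Mbps.
Total bitrate: 133.960 Mbps.
File: 133.960 Mbps × 5160 s = 691233.6 Mb.
At 100 Mbps: 691233.6 / 100 = 6912.3 s ≈ 1.92 hours.

1.92 hours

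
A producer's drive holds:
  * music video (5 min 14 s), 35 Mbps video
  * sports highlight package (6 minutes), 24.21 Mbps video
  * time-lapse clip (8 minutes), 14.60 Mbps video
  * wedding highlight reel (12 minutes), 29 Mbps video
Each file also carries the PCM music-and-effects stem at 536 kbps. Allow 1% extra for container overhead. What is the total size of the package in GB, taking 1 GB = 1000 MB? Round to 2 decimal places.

Audio: 536 kbps = 0.536 Mbps.
music video: 35.536 Mbps × 314 s × 1.01 = 11269.9 Mb
sports highlight package: 24.746 Mbps × 360 s × 1.01 = 8997.6 Mb
time-lapse clip: 15.136 Mbps × 480 s × 1.01 = 7337.9 Mb
wedding highlight reel: 29.536 Mbps × 720 s × 1.01 = 21478.6 Mb
Total: 49084.0 Mb = 6135.5 MB.
= 6.136 GB.

6.14 GB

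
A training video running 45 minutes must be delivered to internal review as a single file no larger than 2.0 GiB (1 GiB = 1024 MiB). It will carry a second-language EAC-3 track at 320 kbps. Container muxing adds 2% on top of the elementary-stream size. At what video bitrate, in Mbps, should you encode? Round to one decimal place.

5.9 Mbps

Budget: 2.0 GiB = 17179.9 Mb.
Stream payload after overhead: 17179.9 / 1.02 = 16843.0 Mb.
45 min = 2700 s
Total bitrate budget: 16843.0 Mb / 2700 s = 6.238 Mbps.
Audio: 320 kbps = 0.320 Mbps.
Video: 6.238 − 0.320 = 5.918 Mbps.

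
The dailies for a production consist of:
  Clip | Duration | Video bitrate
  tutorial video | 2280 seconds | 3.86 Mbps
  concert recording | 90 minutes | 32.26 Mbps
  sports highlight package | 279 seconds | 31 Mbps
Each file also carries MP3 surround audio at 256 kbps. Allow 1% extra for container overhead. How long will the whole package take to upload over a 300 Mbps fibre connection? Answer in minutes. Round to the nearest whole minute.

Audio: 256 kbps = 0.256 Mbps.
tutorial video: 4.116 Mbps × 2280 s × 1.01 = 9478.3 Mb
concert recording: 32.516 Mbps × 5400 s × 1.01 = 177342.3 Mb
sports highlight package: 31.256 Mbps × 279 s × 1.01 = 8807.6 Mb
Total: 195628.2 Mb = 24453.5 MB.
At 300 Mbps: 195628.2 / 300 = 652 s ≈ 10.9 minutes.

11 minutes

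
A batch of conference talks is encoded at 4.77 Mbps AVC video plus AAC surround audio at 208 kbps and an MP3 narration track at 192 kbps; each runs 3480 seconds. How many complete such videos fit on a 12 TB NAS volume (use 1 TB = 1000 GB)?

5335

Audio total: 208 + 192 = 400 kbps = 0.400 Mbps.
Total bitrate: 5.170 Mbps.
Per item: 5.170 Mbps × 3480 s = 17,992 Mb = 2,249 MB.
Capacity: 12 TB = 96,000,000 Mb; 5335.82 items → 5335 complete.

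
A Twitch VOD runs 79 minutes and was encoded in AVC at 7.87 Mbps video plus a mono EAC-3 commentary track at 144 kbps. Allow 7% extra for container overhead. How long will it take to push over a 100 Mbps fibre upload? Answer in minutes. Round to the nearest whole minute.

79 min = 4740 s
Audio: 144 kbps = 0.144 Mbps.
Total bitrate: 8.014 Mbps.
File: 8.014 Mbps × 4740 s = 37986.4 Mb.
With 7% container overhead: ×1.07. → 40645.4 Mb.
At 100 Mbps: 40645.4 / 100 = 406.5 s ≈ 6.77 minutes.

7 minutes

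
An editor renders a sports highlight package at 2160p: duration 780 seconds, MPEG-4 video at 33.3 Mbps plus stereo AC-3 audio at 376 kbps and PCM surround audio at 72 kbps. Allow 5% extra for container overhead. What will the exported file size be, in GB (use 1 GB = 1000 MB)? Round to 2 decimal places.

3.45 GB

Audio total: 376 + 72 = 448 kbps = 0.448 Mbps.
Total bitrate: 33.3 + 0.448 = 33.748 Mbps.
Stream data: 33.748 Mbps × 780 s = 26323.4 Mb.
With 5% container overhead: ×1.05.
27,640 Mb ÷ 8 = 3,455 MB → 3.455 GB.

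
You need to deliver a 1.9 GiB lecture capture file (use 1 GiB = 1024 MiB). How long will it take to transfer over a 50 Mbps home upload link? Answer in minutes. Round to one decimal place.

File: 1.9 GiB = 16320.9 Mb.
At 50 Mbps: 16320.9 / 50 = 326.4 s ≈ 5.44 minutes.

5.4 minutes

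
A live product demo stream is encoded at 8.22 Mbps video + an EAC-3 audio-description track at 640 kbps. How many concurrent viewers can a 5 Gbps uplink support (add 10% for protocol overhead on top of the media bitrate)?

Audio: 640 kbps = 0.640 Mbps.
Per-viewer media rate: 8.860 Mbps.
On the wire with 10% overhead: 9.746 Mbps.
5 Gbps = 5,000 Mbps; 5,000 / 9.746 = 513.03 → 513 viewers.

513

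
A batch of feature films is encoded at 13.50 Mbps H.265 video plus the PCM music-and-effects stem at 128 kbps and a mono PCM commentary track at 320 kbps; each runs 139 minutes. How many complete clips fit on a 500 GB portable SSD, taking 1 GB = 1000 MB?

139 min = 8340 s
Audio total: 128 + 320 = 448 kbps = 0.448 Mbps.
Total bitrate: 13.948 Mbps.
Per item: 13.948 Mbps × 8340 s = 116,326 Mb = 14,541 MB.
Capacity: 500 GB = 4,000,000 Mb; 34.39 items → 34 complete.

34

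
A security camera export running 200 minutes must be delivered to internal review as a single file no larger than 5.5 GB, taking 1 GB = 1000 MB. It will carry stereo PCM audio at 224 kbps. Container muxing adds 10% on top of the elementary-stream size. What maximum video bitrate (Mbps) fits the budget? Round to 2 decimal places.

Budget: 5.5 GB = 44000.0 Mb.
Stream payload after overhead: 44000.0 / 1.10 = 40000.0 Mb.
200 min = 12000 s
Total bitrate budget: 40000.0 Mb / 12000 s = 3.333 Mbps.
Audio: 224 kbps = 0.224 Mbps.
Video: 3.333 − 0.224 = 3.109 Mbps.

3.11 Mbps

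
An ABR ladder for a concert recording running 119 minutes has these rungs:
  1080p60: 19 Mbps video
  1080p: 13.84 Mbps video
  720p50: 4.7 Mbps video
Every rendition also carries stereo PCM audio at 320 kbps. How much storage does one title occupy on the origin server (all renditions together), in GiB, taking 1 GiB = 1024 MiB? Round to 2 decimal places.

32.00 GiB

119 min = 7140 s
Audio: 320 kbps = 0.320 Mbps.
Sum of rendition bitrates: (19+0.320) + (13.84+0.320) + (4.7+0.320) = 38.500 Mbps.
× 7140 s = 274,890 Mb = 34,361 MB = 32.00 GiB.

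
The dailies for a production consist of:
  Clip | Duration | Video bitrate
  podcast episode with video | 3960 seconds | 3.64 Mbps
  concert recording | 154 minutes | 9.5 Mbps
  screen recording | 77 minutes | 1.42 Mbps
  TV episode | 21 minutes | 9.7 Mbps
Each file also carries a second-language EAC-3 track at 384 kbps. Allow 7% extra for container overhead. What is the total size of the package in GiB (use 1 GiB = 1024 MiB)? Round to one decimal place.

16.0 GiB

Audio: 384 kbps = 0.384 Mbps.
podcast episode with video: 4.024 Mbps × 3960 s × 1.07 = 17050.5 Mb
concert recording: 9.884 Mbps × 9240 s × 1.07 = 97721.1 Mb
screen recording: 1.804 Mbps × 4620 s × 1.07 = 8917.9 Mb
TV episode: 10.084 Mbps × 1260 s × 1.07 = 13595.2 Mb
Total: 137284.8 Mb = 17160.6 MB.
= 15.98 GiB.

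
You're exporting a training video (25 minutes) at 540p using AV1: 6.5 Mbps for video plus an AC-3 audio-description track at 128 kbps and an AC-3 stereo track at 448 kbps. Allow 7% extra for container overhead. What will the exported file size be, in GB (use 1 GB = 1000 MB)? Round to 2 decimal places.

25 min = 1500 s
Audio total: 128 + 448 = 576 kbps = 0.576 Mbps.
Total bitrate: 6.5 + 0.576 = 7.076 Mbps.
Stream data: 7.076 Mbps × 1500 s = 10614.0 Mb.
With 7% container overhead: ×1.07.
11,357 Mb ÷ 8 = 1,420 MB → 1.420 GB.

1.42 GB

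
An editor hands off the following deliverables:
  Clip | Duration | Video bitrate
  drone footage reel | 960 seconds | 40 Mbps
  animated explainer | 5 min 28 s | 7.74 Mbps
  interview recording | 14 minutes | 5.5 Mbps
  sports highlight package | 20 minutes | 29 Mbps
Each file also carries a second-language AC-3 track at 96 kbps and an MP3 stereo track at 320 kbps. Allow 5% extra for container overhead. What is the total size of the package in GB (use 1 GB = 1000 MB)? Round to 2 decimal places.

10.73 GB

Audio total: 96 + 320 = 416 kbps = 0.416 Mbps.
drone footage reel: 40.416 Mbps × 960 s × 1.05 = 40739.3 Mb
animated explainer: 8.156 Mbps × 328 s × 1.05 = 2808.9 Mb
interview recording: 5.916 Mbps × 840 s × 1.05 = 5217.9 Mb
sports highlight package: 29.416 Mbps × 1200 s × 1.05 = 37064.2 Mb
Total: 85830.3 Mb = 10728.8 MB.
= 10.73 GB.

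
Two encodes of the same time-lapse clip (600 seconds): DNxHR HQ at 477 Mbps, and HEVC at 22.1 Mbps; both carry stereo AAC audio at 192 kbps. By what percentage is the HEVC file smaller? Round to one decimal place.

Audio: 192 kbps = 0.192 Mbps.
DNxHR HQ: 477.192 Mbps × 600 s = 286315.2 Mb = 35.789 GB.
HEVC: 22.292 Mbps × 600 s = 13375.2 Mb = 1.672 GB.
Reduction: (1 − 1.672/35.789) × 100 = 95.33%.

95.3%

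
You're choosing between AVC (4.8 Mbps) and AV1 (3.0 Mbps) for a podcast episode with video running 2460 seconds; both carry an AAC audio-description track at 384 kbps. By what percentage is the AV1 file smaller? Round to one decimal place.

34.7%

Audio: 384 kbps = 0.384 Mbps.
AVC: 5.184 Mbps × 2460 s = 12752.6 Mb = 1.594 GB.
AV1: 3.384 Mbps × 2460 s = 8324.6 Mb = 1.041 GB.
Reduction: (1 − 1.041/1.594) × 100 = 34.72%.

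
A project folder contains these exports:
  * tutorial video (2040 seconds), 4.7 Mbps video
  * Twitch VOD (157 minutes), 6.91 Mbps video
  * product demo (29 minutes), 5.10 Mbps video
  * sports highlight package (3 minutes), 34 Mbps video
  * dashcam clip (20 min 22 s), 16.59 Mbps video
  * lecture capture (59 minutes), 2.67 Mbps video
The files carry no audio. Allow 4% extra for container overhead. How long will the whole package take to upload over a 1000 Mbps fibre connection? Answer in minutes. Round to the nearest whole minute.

tutorial video: 4.700 Mbps × 2040 s × 1.04 = 9971.5 Mb
Twitch VOD: 6.910 Mbps × 9420 s × 1.04 = 67695.9 Mb
product demo: 5.100 Mbps × 1740 s × 1.04 = 9229.0 Mb
sports highlight package: 34.000 Mbps × 180 s × 1.04 = 6364.8 Mb
dashcam clip: 16.590 Mbps × 1222 s × 1.04 = 21083.9 Mb
lecture capture: 2.670 Mbps × 3540 s × 1.04 = 9829.9 Mb
Total: 124174.9 Mb = 15521.9 MB.
At 1000 Mbps: 124174.9 / 1000 = 124 s ≈ 2.07 minutes.

2 minutes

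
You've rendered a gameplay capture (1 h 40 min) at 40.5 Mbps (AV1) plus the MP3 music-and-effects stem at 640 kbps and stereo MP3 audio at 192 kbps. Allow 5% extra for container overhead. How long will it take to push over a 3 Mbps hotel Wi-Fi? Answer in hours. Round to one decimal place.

1 h 40 min = 100 min = 6000 s
Audio total: 640 + 192 = 832 kbps = 0.832 Mbps.
Total bitrate: 41.332 Mbps.
File: 41.332 Mbps × 6000 s = 247992.0 Mb.
With 5% container overhead: ×1.05. → 260391.6 Mb.
At 3 Mbps: 260391.6 / 3 = 86797.2 s ≈ 24.1 hours.

24.1 hours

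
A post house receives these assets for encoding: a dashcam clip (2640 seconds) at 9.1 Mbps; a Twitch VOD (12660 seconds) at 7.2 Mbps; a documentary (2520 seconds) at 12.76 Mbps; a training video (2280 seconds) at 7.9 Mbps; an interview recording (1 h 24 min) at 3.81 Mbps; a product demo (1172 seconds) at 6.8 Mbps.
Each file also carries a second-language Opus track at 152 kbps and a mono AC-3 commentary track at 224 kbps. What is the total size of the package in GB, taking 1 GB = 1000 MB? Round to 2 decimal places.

Audio total: 152 + 224 = 376 kbps = 0.376 Mbps.
dashcam clip: 9.476 Mbps × 2640 s = 25016.6 Mb
Twitch VOD: 7.576 Mbps × 12660 s = 95912.2 Mb
documentary: 13.136 Mbps × 2520 s = 33102.7 Mb
training video: 8.276 Mbps × 2280 s = 18869.3 Mb
interview recording: 4.186 Mbps × 5040 s = 21097.4 Mb
product demo: 7.176 Mbps × 1172 s = 8410.3 Mb
Total: 202408.5 Mb = 25301.1 MB.
= 25.30 GB.

25.30 GB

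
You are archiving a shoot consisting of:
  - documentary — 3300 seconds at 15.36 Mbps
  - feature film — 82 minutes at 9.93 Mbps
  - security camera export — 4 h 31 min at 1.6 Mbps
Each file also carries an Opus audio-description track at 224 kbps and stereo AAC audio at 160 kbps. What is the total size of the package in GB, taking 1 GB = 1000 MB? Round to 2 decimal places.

16.87 GB

Audio total: 224 + 160 = 384 kbps = 0.384 Mbps.
documentary: 15.744 Mbps × 3300 s = 51955.2 Mb
feature film: 10.314 Mbps × 4920 s = 50744.9 Mb
security camera export: 1.984 Mbps × 16260 s = 32259.8 Mb
Total: 134959.9 Mb = 16870.0 MB.
= 16.87 GB.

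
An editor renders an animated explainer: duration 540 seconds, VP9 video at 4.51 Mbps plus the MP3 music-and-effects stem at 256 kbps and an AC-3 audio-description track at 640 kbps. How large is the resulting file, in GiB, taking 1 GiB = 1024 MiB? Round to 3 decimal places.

Audio total: 256 + 640 = 896 kbps = 0.896 Mbps.
Total bitrate: 4.51 + 0.896 = 5.406 Mbps.
Stream data: 5.406 Mbps × 540 s = 2919.2 Mb.
2,919 Mb = 364,905,000 bytes ÷ 1,073,741,824 = 0.3398 GiB.

0.340 GiB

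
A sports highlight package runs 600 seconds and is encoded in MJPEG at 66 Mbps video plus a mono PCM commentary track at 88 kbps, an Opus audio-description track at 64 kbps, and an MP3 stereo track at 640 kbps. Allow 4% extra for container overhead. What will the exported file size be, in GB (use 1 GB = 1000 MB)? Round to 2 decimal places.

Audio total: 88 + 64 + 640 = 792 kbps = 0.792 Mbps.
Total bitrate: 66 + 0.792 = 66.792 Mbps.
Stream data: 66.792 Mbps × 600 s = 40075.2 Mb.
With 4% container overhead: ×1.04.
41,678 Mb ÷ 8 = 5,210 MB → 5.210 GB.

5.21 GB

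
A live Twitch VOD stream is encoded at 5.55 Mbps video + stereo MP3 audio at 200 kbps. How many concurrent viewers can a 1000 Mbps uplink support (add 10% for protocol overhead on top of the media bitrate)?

Audio: 200 kbps = 0.200 Mbps.
Per-viewer media rate: 5.750 Mbps.
On the wire with 10% overhead: 6.325 Mbps.
1000 Mbps = 1,000 Mbps; 1,000 / 6.325 = 158.10 → 158 viewers.

158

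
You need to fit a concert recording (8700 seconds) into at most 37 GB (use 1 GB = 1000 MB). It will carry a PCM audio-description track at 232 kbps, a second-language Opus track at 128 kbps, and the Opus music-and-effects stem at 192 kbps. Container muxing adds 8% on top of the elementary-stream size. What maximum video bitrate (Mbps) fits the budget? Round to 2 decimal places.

Budget: 37 GB = 296000.0 Mb.
Stream payload after overhead: 296000.0 / 1.08 = 274074.1 Mb.
Total bitrate budget: 274074.1 Mb / 8700 s = 31.503 Mbps.
Audio total: 232 + 128 + 192 = 552 kbps = 0.552 Mbps.
Video: 31.503 − 0.552 = 30.951 Mbps.

30.95 Mbps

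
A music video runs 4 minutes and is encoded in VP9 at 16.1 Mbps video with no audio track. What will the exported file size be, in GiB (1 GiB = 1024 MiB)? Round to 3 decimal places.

4 min = 240 s
Total bitrate: 16.1 Mbps.
Stream data: 16.100 Mbps × 240 s = 3864.0 Mb.
3,864 Mb = 483,000,000 bytes ÷ 1,073,741,824 = 0.4498 GiB.

0.450 GiB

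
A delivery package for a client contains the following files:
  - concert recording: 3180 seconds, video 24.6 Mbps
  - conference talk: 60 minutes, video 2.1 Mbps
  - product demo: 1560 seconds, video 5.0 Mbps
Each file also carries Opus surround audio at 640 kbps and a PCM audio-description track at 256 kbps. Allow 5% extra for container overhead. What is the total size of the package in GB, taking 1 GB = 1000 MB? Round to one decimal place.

Audio total: 640 + 256 = 896 kbps = 0.896 Mbps.
concert recording: 25.496 Mbps × 3180 s × 1.05 = 85131.1 Mb
conference talk: 2.996 Mbps × 3600 s × 1.05 = 11324.9 Mb
product demo: 5.896 Mbps × 1560 s × 1.05 = 9657.6 Mb
Total: 106113.7 Mb = 13264.2 MB.
= 13.26 GB.

13.3 GB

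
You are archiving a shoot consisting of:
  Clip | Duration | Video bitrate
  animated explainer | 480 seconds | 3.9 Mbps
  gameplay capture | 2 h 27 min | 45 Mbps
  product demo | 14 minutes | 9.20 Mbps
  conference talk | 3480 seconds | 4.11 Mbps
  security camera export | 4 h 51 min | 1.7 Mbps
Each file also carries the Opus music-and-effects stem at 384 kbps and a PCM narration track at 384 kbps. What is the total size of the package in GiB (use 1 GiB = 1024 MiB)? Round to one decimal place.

Audio total: 384 + 384 = 768 kbps = 0.768 Mbps.
animated explainer: 4.668 Mbps × 480 s = 2240.6 Mb
gameplay capture: 45.768 Mbps × 8820 s = 403673.8 Mb
product demo: 9.968 Mbps × 840 s = 8373.1 Mb
conference talk: 4.878 Mbps × 3480 s = 16975.4 Mb
security camera export: 2.468 Mbps × 17460 s = 43091.3 Mb
Total: 474354.2 Mb = 59294.3 MB.
= 55.22 GiB.

55.2 GiB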